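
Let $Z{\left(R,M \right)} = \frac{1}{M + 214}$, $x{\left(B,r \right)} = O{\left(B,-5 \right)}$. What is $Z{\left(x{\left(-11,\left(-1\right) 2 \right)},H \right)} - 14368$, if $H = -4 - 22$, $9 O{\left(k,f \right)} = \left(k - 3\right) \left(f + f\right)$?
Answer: $- \frac{2701183}{188} \approx -14368.0$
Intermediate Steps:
$O{\left(k,f \right)} = \frac{2 f \left(-3 + k\right)}{9}$ ($O{\left(k,f \right)} = \frac{\left(k - 3\right) \left(f + f\right)}{9} = \frac{\left(-3 + k\right) 2 f}{9} = \frac{2 f \left(-3 + k\right)}{9}$)
$x{\left(B,r \right)} = \frac{10}{3} - \frac{10 B}{9}$ ($x{\left(B,r \right)} = \frac{2}{9} \left(-5\right) \left(-3 + B\right) = \frac{10}{3} - \frac{10 B}{9}$)
$H = -26$ ($H = -4 - 22 = -26$)
$Z{\left(R,M \right)} = \frac{1}{214 + M}$
$Z{\left(x{\left(-11,\left(-1\right) 2 \right)},H \right)} - 14368 = \frac{1}{214 - 26} - 14368 = \frac{1}{188} - 14368 = - \frac{2701183}{188}$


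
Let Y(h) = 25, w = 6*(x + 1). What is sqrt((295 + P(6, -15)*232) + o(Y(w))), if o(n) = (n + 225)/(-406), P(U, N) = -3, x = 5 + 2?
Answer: 2*I*sqrt(4137546)/203 ≈ 20.04*I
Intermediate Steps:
x = 7
w = 48 (w = 6*(7 + 1) = 6*8 = 48)
o(n) = -225/406 - n/406 (o(n) = (225 + n)*(-1/406) = -225/406 - n/406)
sqrt((295 + P(6, -15)*232) + o(Y(w))) = sqrt((295 - 3*232) + (-225/406 - 1/406*25)) = sqrt((295 - 696) + (-225/406 - 25/406)) = sqrt(-401 - 125/203) = sqrt(-81528/203) = 2*I*sqrt(4137546)/203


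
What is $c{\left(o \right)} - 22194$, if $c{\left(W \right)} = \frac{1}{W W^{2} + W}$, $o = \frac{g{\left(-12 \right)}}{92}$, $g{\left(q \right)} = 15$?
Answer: $- \frac{2891876302}{130335} \approx -22188.0$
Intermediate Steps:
$o = \frac{15}{92} \approx 0.16304$
$c{\left(W \right)} = \frac{1}{W + W^{3}}$ ($c{\left(W \right)} = \frac{1}{W^{3} + W} = \frac{1}{W + W^{3}}$)
$c{\left(o \right)} - 22194 = \frac{1}{\frac{15}{92} + \left(\frac{15}{92}\right)^{3}} - 22194 = \frac{1}{\frac{15}{92} + \frac{3375}{778688}} - 22194 = \frac{1}{\frac{130335}{778688}} - 22194 = \frac{778688}{130335} - 22194 = - \frac{2891876302}{130335}$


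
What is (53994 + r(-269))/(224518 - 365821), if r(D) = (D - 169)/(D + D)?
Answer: -4841535/12670169 ≈ -0.38212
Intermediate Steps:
r(D) = (-169 + D)/(2*D) (r(D) = (-169 + D)/((2*D)) = (-169 + D)*(1/(2*D)) = (-169 + D)/(2*D))
(53994 + r(-269))/(224518 - 365821) = (53994 + (½)*(-169 - 269)/(-269))/(224518 - 365821) = (53994 + (½)*(-1/269)*(-438))/(-141303) = (53994 + 219/269)*(-1/141303) = (14524605/269)*(-1/141303) = -4841535/12670169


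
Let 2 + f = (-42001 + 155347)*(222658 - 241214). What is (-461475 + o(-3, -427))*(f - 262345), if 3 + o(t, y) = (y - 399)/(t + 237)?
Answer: 37858522519024699/39 ≈ 9.7073e+14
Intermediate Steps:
f = -2103248378 (f = -2 + (-42001 + 155347)*(222658 - 241214) = -2 + 113346*(-18556) = -2 - 2103248376 = -2103248378)
o(t, y) = -3 + (-399 + y)/(237 + t) (o(t, y) = -3 + (y - 399)/(t + 237) = -3 + (-399 + y)/(237 + t))
(-461475 + o(-3, -427))*(f - 262345) = (-461475 + (-1110 - 427 - 3*(-3))/(237 - 3))*(-2103248378 - 262345) = (-461475 + (-1110 - 427 + 9)/234)*(-2103510723) = (-461475 + (1/234)*(-1528))*(-2103510723) = (-461475 - 764/117)*(-2103510723) = -53993339/117*(-2103510723) = 37858522519024699/39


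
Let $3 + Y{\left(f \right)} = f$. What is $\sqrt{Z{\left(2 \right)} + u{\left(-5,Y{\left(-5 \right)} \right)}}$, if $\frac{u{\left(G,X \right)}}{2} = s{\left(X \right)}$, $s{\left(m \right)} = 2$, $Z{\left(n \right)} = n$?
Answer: $\sqrt{6} \approx 2.4495$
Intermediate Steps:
$Y{\left(f \right)} = -3 + f$
$u{\left(G,X \right)} = 4$ ($u{\left(G,X \right)} = 2 \cdot 2 = 4$)
$\sqrt{Z{\left(2 \right)} + u{\left(-5,Y{\left(-5 \right)} \right)}} = \sqrt{2 + 4} = \sqrt{6}$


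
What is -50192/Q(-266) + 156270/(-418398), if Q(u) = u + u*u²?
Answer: -243351167277/656235018173 ≈ -0.37083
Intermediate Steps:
Q(u) = u + u³
-50192/Q(-266) + 156270/(-418398) = -50192/(-266 + (-266)³) + 156270/(-418398) = -50192/(-266 - 18821096) + 156270*(-1/418398) = -50192/(-18821362) - 26045/69733 = -50192*(-1/18821362) - 26045/69733 = 25096/9410681 - 26045/69733 = -243351167277/656235018173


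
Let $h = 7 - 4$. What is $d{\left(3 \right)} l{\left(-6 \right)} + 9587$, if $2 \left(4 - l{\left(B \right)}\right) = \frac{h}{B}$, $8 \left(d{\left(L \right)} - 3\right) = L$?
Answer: $\frac{307243}{32} \approx 9601.3$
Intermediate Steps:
$h = 3$ ($h = 7 - 4 = 3$)
$d{\left(L \right)} = 3 + \frac{L}{8}$
$l{\left(B \right)} = 4 - \frac{3}{2 B}$ ($l{\left(B \right)} = 4 - \frac{3 \frac{1}{B}}{2} = 4 - \frac{3}{2 B}$)
$d{\left(3 \right)} l{\left(-6 \right)} + 9587 = \left(3 + \frac{1}{8} \cdot 3\right) \left(4 - \frac{3}{2 \left(-6\right)}\right) + 9587 = \left(3 + \frac{3}{8}\right) \left(4 - - \frac{1}{4}\right) + 9587 = \frac{27 \left(4 + \frac{1}{4}\right)}{8} + 9587 = \frac{27}{8} \cdot \frac{17}{4} + 9587 = \frac{459}{32} + 9587 = \frac{307243}{32}$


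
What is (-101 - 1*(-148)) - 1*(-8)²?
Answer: -17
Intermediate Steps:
(-101 - 1*(-148)) - 1*(-8)² = (-101 + 148) - 1*64 = 47 - 64 = -17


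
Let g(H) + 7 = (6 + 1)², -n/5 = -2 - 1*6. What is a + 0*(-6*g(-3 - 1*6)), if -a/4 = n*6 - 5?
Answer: -940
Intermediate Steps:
n = 40 (n = -5*(-2 - 1*6) = -5*(-2 - 6) = -5*(-8) = 40)
g(H) = 42 (g(H) = -7 + (6 + 1)² = -7 + 7² = -7 + 49 = 42)
a = -940 (a = -4*(40*6 - 5) = -4*(240 - 5) = -4*235 = -940)
a + 0*(-6*g(-3 - 1*6)) = -940 + 0*(-6*42) = -940 + 0*(-252) = -940 + 0 = -940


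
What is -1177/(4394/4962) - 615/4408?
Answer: -12873315051/9684376 ≈ -1329.3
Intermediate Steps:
-1177/(4394/4962) - 615/4408 = -1177/(4394*(1/4962)) - 615*1/4408 = -1177/2197/2481 - 615/4408 = -1177*2481/2197 - 615/4408 = -2920137/2197 - 615/4408 = -12873315051/9684376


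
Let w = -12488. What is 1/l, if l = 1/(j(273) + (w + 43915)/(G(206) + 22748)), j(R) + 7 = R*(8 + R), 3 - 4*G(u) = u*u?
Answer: 3724892362/48559 ≈ 76709.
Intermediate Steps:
G(u) = ¾ - u²/4 (G(u) = ¾ - u*u/4 = ¾ - u²/4)
j(R) = -7 + R*(8 + R)
l = 48559/3724892362 (l = 1/((-7 + 273² + 8*273) + (-12488 + 43915)/((¾ - ¼*206²) + 22748)) = 1/((-7 + 74529 + 2184) + 31427/((¾ - ¼*42436) + 22748)) = 1/(76706 + 31427/((¾ - 10609) + 22748)) = 1/(76706 + 31427/(-42433/4 + 22748)) = 1/(76706 + 31427/(48559/4)) = 1/(76706 + 31427*(4/48559)) = 1/(76706 + 125708/48559) = 1/(3724892362/48559) = 48559/3724892362 ≈ 1.3036e-5)
1/l = 1/(48559/3724892362) = 3724892362/48559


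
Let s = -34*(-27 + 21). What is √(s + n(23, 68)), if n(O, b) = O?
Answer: √227 ≈ 15.067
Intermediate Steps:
s = 204 (s = -34*(-6) = 204)
√(s + n(23, 68)) = √(204 + 23) = √227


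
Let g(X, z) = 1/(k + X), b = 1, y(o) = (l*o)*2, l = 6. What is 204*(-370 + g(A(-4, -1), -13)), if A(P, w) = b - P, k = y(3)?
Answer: -3094476/41 ≈ -75475.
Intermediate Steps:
y(o) = 12*o (y(o) = (6*o)*2 = 12*o)
k = 36 (k = 12*3 = 36)
A(P, w) = 1 - P
g(X, z) = 1/(36 + X)
204*(-370 + g(A(-4, -1), -13)) = 204*(-370 + 1/(36 + (1 - 1*(-4)))) = 204*(-370 + 1/(36 + (1 + 4))) = 204*(-370 + 1/(36 + 5)) = 204*(-370 + 1/41) = 204*(-15169/41) = -3094476/41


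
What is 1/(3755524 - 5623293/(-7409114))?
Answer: 7409114/27825111069029 ≈ 2.6627e-7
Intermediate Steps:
1/(3755524 - 5623293/(-7409114)) = 1/(3755524 - 5623293*(-1/7409114)) = 1/(3755524 + 5623293/7409114) = 1/(27825111069029/7409114) = 7409114/27825111069029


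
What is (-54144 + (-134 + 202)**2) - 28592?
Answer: -78112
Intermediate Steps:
(-54144 + (-134 + 202)**2) - 28592 = (-54144 + 68**2) - 28592 = (-54144 + 4624) - 28592 = -49520 - 28592 = -78112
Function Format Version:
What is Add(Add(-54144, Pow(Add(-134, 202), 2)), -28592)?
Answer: -78112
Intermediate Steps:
Add(Add(-54144, Pow(Add(-134, 202), 2)), -28592) = Add(Add(-54144, Pow(68, 2)), -28592) = Add(Add(-54144, 4624), -28592) = Add(-49520, -28592) = -78112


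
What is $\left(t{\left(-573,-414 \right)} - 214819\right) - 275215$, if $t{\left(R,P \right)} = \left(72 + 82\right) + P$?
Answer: $-490294$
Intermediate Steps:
$t{\left(R,P \right)} = 154 + P$
$\left(t{\left(-573,-414 \right)} - 214819\right) - 275215 = \left(\left(154 - 414\right) - 214819\right) - 275215 = \left(-260 - 214819\right) - 275215 = -215079 - 275215 = -490294$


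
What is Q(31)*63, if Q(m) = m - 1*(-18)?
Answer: 3087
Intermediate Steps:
Q(m) = 18 + m (Q(m) = m + 18 = 18 + m)
Q(31)*63 = (18 + 31)*63 = 49*63 = 3087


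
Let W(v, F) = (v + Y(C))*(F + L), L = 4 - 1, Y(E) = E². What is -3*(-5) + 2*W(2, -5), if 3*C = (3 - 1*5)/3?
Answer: 551/81 ≈ 6.8025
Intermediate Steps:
C = -2/9 (C = ((3 - 1*5)/3)/3 = ((3 - 5)*(⅓))/3 = (-2*⅓)/3 = (⅓)*(-⅔) = -2/9 ≈ -0.22222)
L = 3
W(v, F) = (3 + F)*(4/81 + v) (W(v, F) = (v + (-2/9)²)*(F + 3) = (v + 4/81)*(3 + F) = (4/81 + v)*(3 + F) = (3 + F)*(4/81 + v))
-3*(-5) + 2*W(2, -5) = -3*(-5) + 2*(4/27 + 3*2 + (4/81)*(-5) - 5*2) = 15 + 2*(4/27 + 6 - 20/81 - 10) = 15 + 2*(-332/81) = 15 - 664/81 = 551/81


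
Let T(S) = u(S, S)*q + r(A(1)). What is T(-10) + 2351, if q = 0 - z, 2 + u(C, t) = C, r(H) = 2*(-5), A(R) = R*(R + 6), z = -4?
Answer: 2293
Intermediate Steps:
A(R) = R*(6 + R)
r(H) = -10
u(C, t) = -2 + C
q = 4 (q = 0 - 1*(-4) = 0 + 4 = 4)
T(S) = -18 + 4*S (T(S) = (-2 + S)*4 - 10 = (-8 + 4*S) - 10 = -18 + 4*S)
T(-10) + 2351 = (-18 + 4*(-10)) + 2351 = (-18 - 40) + 2351 = -58 + 2351 = 2293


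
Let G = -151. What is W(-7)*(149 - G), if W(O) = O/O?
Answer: 300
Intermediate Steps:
W(O) = 1
W(-7)*(149 - G) = 1*(149 - 1*(-151)) = 1*(149 + 151) = 1*300 = 300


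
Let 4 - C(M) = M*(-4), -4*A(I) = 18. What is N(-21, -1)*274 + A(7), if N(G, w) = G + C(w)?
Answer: -11517/2 ≈ -5758.5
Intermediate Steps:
A(I) = -9/2 (A(I) = -¼*18 = -9/2)
C(M) = 4 + 4*M (C(M) = 4 - M*(-4) = 4 - (-4)*M = 4 + 4*M)
N(G, w) = 4 + G + 4*w (N(G, w) = G + (4 + 4*w) = 4 + G + 4*w)
N(-21, -1)*274 + A(7) = (4 - 21 + 4*(-1))*274 - 9/2 = (4 - 21 - 4)*274 - 9/2 = -21*274 - 9/2 = -5754 - 9/2 = -11517/2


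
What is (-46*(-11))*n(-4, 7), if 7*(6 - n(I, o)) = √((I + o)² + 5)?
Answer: 3036 - 506*√14/7 ≈ 2765.5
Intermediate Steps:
n(I, o) = 6 - √(5 + (I + o)²)/7 (n(I, o) = 6 - √((I + o)² + 5)/7 = 6 - √(5 + (I + o)²)/7)
(-46*(-11))*n(-4, 7) = (-46*(-11))*(6 - √(5 + (-4 + 7)²)/7) = 506*(6 - √(5 + 3²)/7) = 506*(6 - √(5 + 9)/7) = 506*(6 - √14/7) = 3036 - 506*√14/7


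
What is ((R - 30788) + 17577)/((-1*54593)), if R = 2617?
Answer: 10594/54593 ≈ 0.19405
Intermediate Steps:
((R - 30788) + 17577)/((-1*54593)) = ((2617 - 30788) + 17577)/((-1*54593)) = (-28171 + 17577)/(-54593) = -10594*(-1/54593) = 10594/54593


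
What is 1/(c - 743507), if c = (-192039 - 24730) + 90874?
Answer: -1/869402 ≈ -1.1502e-6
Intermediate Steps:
c = -125895 (c = -216769 + 90874 = -125895)
1/(c - 743507) = 1/(-125895 - 743507) = 1/(-869402) = -1/869402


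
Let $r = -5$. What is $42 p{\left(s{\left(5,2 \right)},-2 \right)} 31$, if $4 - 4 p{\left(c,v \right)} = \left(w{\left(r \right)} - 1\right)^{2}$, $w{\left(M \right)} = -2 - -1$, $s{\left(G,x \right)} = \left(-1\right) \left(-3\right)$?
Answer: $0$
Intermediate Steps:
$s{\left(G,x \right)} = 3$
$w{\left(M \right)} = -1$ ($w{\left(M \right)} = -2 + 1 = -1$)
$p{\left(c,v \right)} = 0$ ($p{\left(c,v \right)} = 1 - \frac{\left(-1 - 1\right)^{2}}{4} = 1 - \frac{\left(-2\right)^{2}}{4} = 1 - 1 = 0$)
$42 p{\left(s{\left(5,2 \right)},-2 \right)} 31 = 42 \cdot 0 \cdot 31 = 0 \cdot 31 = 0$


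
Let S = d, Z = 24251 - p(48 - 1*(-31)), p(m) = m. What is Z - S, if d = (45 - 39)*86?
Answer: 23656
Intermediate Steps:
Z = 24172 (Z = 24251 - (48 - 1*(-31)) = 24251 - (48 + 31) = 24251 - 1*79 = 24251 - 79 = 24172)
d = 516 (d = 6*86 = 516)
S = 516
Z - S = 24172 - 1*516 = 24172 - 516 = 23656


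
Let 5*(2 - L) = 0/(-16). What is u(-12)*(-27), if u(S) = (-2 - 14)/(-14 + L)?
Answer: -36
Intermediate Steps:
L = 2 (L = 2 - 0/(-16) = 2 - 0*(-1)/16 = 2 - 1/5*0 = 2 + 0 = 2)
u(S) = 4/3 (u(S) = (-2 - 14)/(-14 + 2) = -16/(-12) = -16*(-1/12) = 4/3)
u(-12)*(-27) = (4/3)*(-27) = -36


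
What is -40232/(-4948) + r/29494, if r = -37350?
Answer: 125224351/18242039 ≈ 6.8646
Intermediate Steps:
-40232/(-4948) + r/29494 = -40232/(-4948) - 37350/29494 = -40232*(-1/4948) - 37350*1/29494 = 10058/1237 - 18675/14747 = 125224351/18242039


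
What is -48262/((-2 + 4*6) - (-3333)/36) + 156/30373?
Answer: -17590126212/41762875 ≈ -421.19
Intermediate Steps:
-48262/((-2 + 4*6) - (-3333)/36) + 156/30373 = -48262/((-2 + 24) - (-3333)/36) + 156*(1/30373) = -48262/(22 - 101*(-11/12)) + 156/30373 = -48262/(22 + 1111/12) + 156/30373 = -48262/1375/12 + 156/30373 = -48262*12/1375 + 156/30373 = -579144/1375 + 156/30373 = -17590126212/41762875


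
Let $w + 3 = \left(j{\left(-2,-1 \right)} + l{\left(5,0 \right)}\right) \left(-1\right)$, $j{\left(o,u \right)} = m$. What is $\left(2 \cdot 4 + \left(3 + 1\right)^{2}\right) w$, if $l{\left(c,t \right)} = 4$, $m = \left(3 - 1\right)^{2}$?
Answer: $-264$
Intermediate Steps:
$m = 4$ ($m = 2^{2} = 4$)
$j{\left(o,u \right)} = 4$
$w = -11$ ($w = -3 + \left(4 + 4\right) \left(-1\right) = -3 + 8 \left(-1\right) = -3 - 8 = -11$)
$\left(2 \cdot 4 + \left(3 + 1\right)^{2}\right) w = \left(2 \cdot 4 + \left(3 + 1\right)^{2}\right) \left(-11\right) = \left(8 + 4^{2}\right) \left(-11\right) = \left(8 + 16\right) \left(-11\right) = 24 \left(-11\right) = -264$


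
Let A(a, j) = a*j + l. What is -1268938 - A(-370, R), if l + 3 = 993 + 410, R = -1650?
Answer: -1880838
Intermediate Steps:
l = 1400 (l = -3 + (993 + 410) = -3 + 1403 = 1400)
A(a, j) = 1400 + a*j (A(a, j) = a*j + 1400 = 1400 + a*j)
-1268938 - A(-370, R) = -1268938 - (1400 - 370*(-1650)) = -1268938 - (1400 + 610500) = -1268938 - 1*611900 = -1268938 - 611900 = -1880838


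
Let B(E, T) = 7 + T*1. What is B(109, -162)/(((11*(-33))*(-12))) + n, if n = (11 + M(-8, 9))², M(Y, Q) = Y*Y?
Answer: 24502345/4356 ≈ 5625.0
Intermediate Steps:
B(E, T) = 7 + T
M(Y, Q) = Y²
n = 5625 (n = (11 + (-8)²)² = (11 + 64)² = 75² = 5625)
B(109, -162)/(((11*(-33))*(-12))) + n = (7 - 162)/(((11*(-33))*(-12))) + 5625 = -155/((-363*(-12))) + 5625 = -155/4356 + 5625 = 24502345/4356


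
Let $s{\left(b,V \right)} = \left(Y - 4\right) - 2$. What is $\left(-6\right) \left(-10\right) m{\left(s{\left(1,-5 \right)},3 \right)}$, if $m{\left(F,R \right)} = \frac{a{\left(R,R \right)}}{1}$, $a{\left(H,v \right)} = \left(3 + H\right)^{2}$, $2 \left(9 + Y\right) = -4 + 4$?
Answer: $2160$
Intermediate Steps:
$Y = -9$ ($Y = -9 + \frac{-4 + 4}{2} = -9 + \frac{1}{2} \cdot 0 = -9 + 0 = -9$)
$s{\left(b,V \right)} = -15$ ($s{\left(b,V \right)} = \left(-9 - 4\right) - 2 = -13 - 2 = -15$)
$m{\left(F,R \right)} = \left(3 + R\right)^{2}$ ($m{\left(F,R \right)} = \frac{\left(3 + R\right)^{2}}{1} = \left(3 + R\right)^{2} \cdot 1 = \left(3 + R\right)^{2}$)
$\left(-6\right) \left(-10\right) m{\left(s{\left(1,-5 \right)},3 \right)} = \left(-6\right) \left(-10\right) \left(3 + 3\right)^{2} = 60 \cdot 6^{2} = 60 \cdot 36 = 2160$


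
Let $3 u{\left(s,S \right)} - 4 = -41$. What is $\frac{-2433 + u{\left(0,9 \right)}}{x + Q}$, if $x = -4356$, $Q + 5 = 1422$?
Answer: $\frac{7336}{8817} \approx 0.83203$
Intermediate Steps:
$Q = 1417$ ($Q = -5 + 1422 = 1417$)
$u{\left(s,S \right)} = - \frac{37}{3}$ ($u{\left(s,S \right)} = \frac{4}{3} + \frac{1}{3} \left(-41\right) = \frac{4}{3} - \frac{41}{3} = - \frac{37}{3}$)
$\frac{-2433 + u{\left(0,9 \right)}}{x + Q} = \frac{-2433 - \frac{37}{3}}{-4356 + 1417} = - \frac{7336}{3 \left(-2939\right)} = \left(- \frac{7336}{3}\right) \left(- \frac{1}{2939}\right) = \frac{7336}{8817}$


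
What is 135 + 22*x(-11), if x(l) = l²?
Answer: 2797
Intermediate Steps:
135 + 22*x(-11) = 135 + 22*(-11)² = 135 + 22*121 = 135 + 2662 = 2797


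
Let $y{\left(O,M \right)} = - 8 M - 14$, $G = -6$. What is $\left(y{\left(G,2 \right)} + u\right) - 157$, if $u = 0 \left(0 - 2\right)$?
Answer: $-187$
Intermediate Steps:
$y{\left(O,M \right)} = -14 - 8 M$
$u = 0$ ($u = 0 \left(-2\right) = 0$)
$\left(y{\left(G,2 \right)} + u\right) - 157 = \left(\left(-14 - 16\right) + 0\right) - 157 = \left(-30 + 0\right) - 157 = -30 - 157 = -187$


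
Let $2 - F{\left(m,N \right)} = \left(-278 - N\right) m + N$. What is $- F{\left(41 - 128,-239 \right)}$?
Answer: $3152$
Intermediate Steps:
$F{\left(m,N \right)} = 2 - N - m \left(-278 - N\right)$ ($F{\left(m,N \right)} = 2 - \left(\left(-278 - N\right) m + N\right) = 2 - \left(m \left(-278 - N\right) + N\right) = 2 - \left(N + m \left(-278 - N\right)\right) = 2 - N - m \left(-278 - N\right)$)
$- F{\left(41 - 128,-239 \right)} = - (2 - -239 + 278 \left(41 - 128\right) - 239 \left(41 - 128\right)) = - (2 + 239 + 278 \left(-87\right) - -20793) = - (2 + 239 - 24186 + 20793) = \left(-1\right) \left(-3152\right) = 3152$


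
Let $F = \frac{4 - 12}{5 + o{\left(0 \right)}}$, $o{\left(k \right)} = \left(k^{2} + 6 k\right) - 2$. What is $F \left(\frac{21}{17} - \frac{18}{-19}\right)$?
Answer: $- \frac{1880}{323} \approx -5.8204$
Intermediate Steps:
$o{\left(k \right)} = -2 + k^{2} + 6 k$
$F = - \frac{8}{3}$ ($F = \frac{4 - 12}{5 + \left(-2 + 0^{2} + 6 \cdot 0\right)} = - \frac{8}{5 + \left(-2 + 0 + 0\right)} = - \frac{8}{5 - 2} = - \frac{8}{3} \approx -2.6667$)
$F \left(\frac{21}{17} - \frac{18}{-19}\right) = - \frac{8 \left(\frac{21}{17} - \frac{18}{-19}\right)}{3} = - \frac{8 \left(21 \cdot \frac{1}{17} - - \frac{18}{19}\right)}{3} = - \frac{8 \left(\frac{21}{17} + \frac{18}{19}\right)}{3} = \left(- \frac{8}{3}\right) \frac{705}{323} = - \frac{1880}{323}$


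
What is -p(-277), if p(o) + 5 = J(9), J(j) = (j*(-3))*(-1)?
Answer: -22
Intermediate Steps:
J(j) = 3*j (J(j) = -3*j*(-1) = 3*j)
p(o) = 22 (p(o) = -5 + 3*9 = -5 + 27 = 22)
-p(-277) = -1*22 = -22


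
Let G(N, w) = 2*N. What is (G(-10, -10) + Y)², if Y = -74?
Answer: 8836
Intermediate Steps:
(G(-10, -10) + Y)² = (2*(-10) - 74)² = (-20 - 74)² = (-94)² = 8836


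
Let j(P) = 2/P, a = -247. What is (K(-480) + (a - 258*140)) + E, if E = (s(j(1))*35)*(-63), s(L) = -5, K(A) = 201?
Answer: -25141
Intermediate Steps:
E = 11025 (E = -5*35*(-63) = -175*(-63) = 11025)
(K(-480) + (a - 258*140)) + E = (201 + (-247 - 258*140)) + 11025 = (201 + (-247 - 36120)) + 11025 = (201 - 36367) + 11025 = -36166 + 11025 = -25141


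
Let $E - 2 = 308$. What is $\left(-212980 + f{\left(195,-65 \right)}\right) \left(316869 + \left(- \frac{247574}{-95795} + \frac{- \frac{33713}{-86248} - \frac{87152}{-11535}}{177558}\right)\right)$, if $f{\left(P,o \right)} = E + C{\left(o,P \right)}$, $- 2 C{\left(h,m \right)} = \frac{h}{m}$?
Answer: $- \frac{1368422323668197984903931531259}{20306307769518425760} \approx -6.7389 \cdot 10^{10}$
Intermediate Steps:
$E = 310$ ($E = 2 + 308 = 310$)
$C{\left(h,m \right)} = - \frac{h}{2 m}$ ($C{\left(h,m \right)} = - \frac{h \frac{1}{m}}{2} = - \frac{h}{2 m}$)
$f{\left(P,o \right)} = 310 - \frac{o}{2 P}$
$\left(-212980 + f{\left(195,-65 \right)}\right) \left(316869 + \left(- \frac{247574}{-95795} + \frac{- \frac{33713}{-86248} - \frac{87152}{-11535}}{177558}\right)\right) = \left(-212980 + \left(310 - - \frac{65}{2 \cdot 195}\right)\right) \left(316869 + \left(- \frac{247574}{-95795} + \frac{- \frac{33713}{-86248} - \frac{87152}{-11535}}{177558}\right)\right) = \left(-212980 + \left(310 - \left(- \frac{65}{2}\right) \frac{1}{195}\right)\right) \left(316869 + \left(\left(-247574\right) \left(- \frac{1}{95795}\right) + \left(\left(-33713\right) \left(- \frac{1}{86248}\right) - - \frac{87152}{11535}\right) \frac{1}{177558}\right)\right) = \left(-212980 + \left(310 + \frac{1}{6}\right)\right) \left(316869 + \left(\frac{247574}{95795} + \left(\frac{33713}{86248} + \frac{87152}{11535}\right) \frac{1}{177558}\right)\right) = \left(-212980 + \frac{1861}{6}\right) \left(316869 + \left(\frac{247574}{95795} + \frac{7905565151}{994870680} \cdot \frac{1}{177558}\right)\right) = - \frac{1276019 \left(316869 + \left(\frac{247574}{95795} + \frac{7905565151}{176647248199440}\right)\right)}{6} = - \frac{1276019 \left(316869 + \frac{8746804627868359721}{3384384628253070960}\right)}{6} = \left(- \frac{1276019}{6}\right) \frac{1072415319574550210383961}{3384384628253070960} = - \frac{1368422323668197984903931531259}{20306307769518425760}$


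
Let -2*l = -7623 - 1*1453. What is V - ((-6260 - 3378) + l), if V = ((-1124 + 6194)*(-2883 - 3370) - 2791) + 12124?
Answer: -31688277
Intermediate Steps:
l = 4538 (l = -(-7623 - 1*1453)/2 = -(-7623 - 1453)/2 = -½*(-9076) = 4538)
V = -31693377 (V = (5070*(-6253) - 2791) + 12124 = (-31702710 - 2791) + 12124 = -31705501 + 12124 = -31693377)
V - ((-6260 - 3378) + l) = -31693377 - ((-6260 - 3378) + 4538) = -31693377 - (-9638 + 4538) = -31693377 - 1*(-5100) = -31693377 + 5100 = -31688277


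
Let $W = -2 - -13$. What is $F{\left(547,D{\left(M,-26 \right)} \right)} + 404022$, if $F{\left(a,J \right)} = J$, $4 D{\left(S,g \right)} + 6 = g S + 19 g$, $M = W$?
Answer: $\frac{807651}{2} \approx 4.0383 \cdot 10^{5}$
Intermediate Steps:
$W = 11$ ($W = -2 + 13 = 11$)
$M = 11$
$D{\left(S,g \right)} = - \frac{3}{2} + \frac{19 g}{4} + \frac{S g}{4}$ ($D{\left(S,g \right)} = - \frac{3}{2} + \frac{g S + 19 g}{4} = - \frac{3}{2} + \frac{S g + 19 g}{4} = - \frac{3}{2} + \frac{19 g + S g}{4} = - \frac{3}{2} + \left(\frac{19 g}{4} + \frac{S g}{4}\right) = - \frac{3}{2} + \frac{19 g}{4} + \frac{S g}{4}$)
$F{\left(547,D{\left(M,-26 \right)} \right)} + 404022 = \left(- \frac{3}{2} + \frac{19}{4} \left(-26\right) + \frac{1}{4} \cdot 11 \left(-26\right)\right) + 404022 = \left(- \frac{3}{2} - \frac{247}{2} - \frac{143}{2}\right) + 404022 = - \frac{393}{2} + 404022 = \frac{807651}{2}$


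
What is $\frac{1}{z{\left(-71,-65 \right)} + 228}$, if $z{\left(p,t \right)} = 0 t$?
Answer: $\frac{1}{228} \approx 0.004386$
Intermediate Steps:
$z{\left(p,t \right)} = 0$
$\frac{1}{z{\left(-71,-65 \right)} + 228} = \frac{1}{0 + 228} = \frac{1}{228}$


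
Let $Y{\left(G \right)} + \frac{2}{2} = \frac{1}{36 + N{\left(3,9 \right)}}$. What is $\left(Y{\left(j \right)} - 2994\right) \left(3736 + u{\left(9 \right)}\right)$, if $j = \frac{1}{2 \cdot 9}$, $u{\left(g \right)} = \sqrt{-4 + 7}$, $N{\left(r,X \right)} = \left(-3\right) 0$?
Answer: $- \frac{100702946}{9} - \frac{107819 \sqrt{3}}{36} \approx -1.1194 \cdot 10^{7}$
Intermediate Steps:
$N{\left(r,X \right)} = 0$
$u{\left(g \right)} = \sqrt{3}$
$j = \frac{1}{18} \approx 0.055556$
$Y{\left(G \right)} = - \frac{35}{36}$ ($Y{\left(G \right)} = -1 + \frac{1}{36 + 0} = -1 + \frac{1}{36} = - \frac{35}{36}$)
$\left(Y{\left(j \right)} - 2994\right) \left(3736 + u{\left(9 \right)}\right) = \left(- \frac{35}{36} - 2994\right) \left(3736 + \sqrt{3}\right) = - \frac{107819 \left(3736 + \sqrt{3}\right)}{36} = - \frac{100702946}{9} - \frac{107819 \sqrt{3}}{36}$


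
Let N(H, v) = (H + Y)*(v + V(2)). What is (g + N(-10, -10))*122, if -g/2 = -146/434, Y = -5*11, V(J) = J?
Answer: 13784292/217 ≈ 63522.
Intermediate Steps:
Y = -55
g = 146/217 (g = -(-292)/434 = -2*(-73/217) = 146/217 ≈ 0.67281)
N(H, v) = (-55 + H)*(2 + v) (N(H, v) = (H - 55)*(v + 2) = (-55 + H)*(2 + v))
(g + N(-10, -10))*122 = (146/217 + (-110 - 55*(-10) + 2*(-10) - 10*(-10)))*122 = (146/217 + (-110 + 550 - 20 + 100))*122 = (146/217 + 520)*122 = (112986/217)*122 = 13784292/217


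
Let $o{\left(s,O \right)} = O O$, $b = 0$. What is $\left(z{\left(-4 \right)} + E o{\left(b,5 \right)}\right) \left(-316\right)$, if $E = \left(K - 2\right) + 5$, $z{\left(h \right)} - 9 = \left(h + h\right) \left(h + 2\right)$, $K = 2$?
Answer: $-47400$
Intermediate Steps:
$o{\left(s,O \right)} = O^{2}$
$z{\left(h \right)} = 9 + 2 h \left(2 + h\right)$ ($z{\left(h \right)} = 9 + \left(h + h\right) \left(h + 2\right) = 9 + 2 h \left(2 + h\right)$)
$E = 5$ ($E = \left(2 - 2\right) + 5 = 0 + 5 = 5$)
$\left(z{\left(-4 \right)} + E o{\left(b,5 \right)}\right) \left(-316\right) = \left(\left(9 + 2 \left(-4\right)^{2} + 4 \left(-4\right)\right) + 5 \cdot 5^{2}\right) \left(-316\right) = \left(\left(9 + 2 \cdot 16 - 16\right) + 5 \cdot 25\right) \left(-316\right) = \left(\left(9 + 32 - 16\right) + 125\right) \left(-316\right) = \left(25 + 125\right) \left(-316\right) = 150 \left(-316\right) = -47400$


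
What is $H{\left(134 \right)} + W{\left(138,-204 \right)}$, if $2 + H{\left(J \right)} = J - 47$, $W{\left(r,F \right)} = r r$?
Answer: $19129$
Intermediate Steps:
$W{\left(r,F \right)} = r^{2}$
$H{\left(J \right)} = -49 + J$ ($H{\left(J \right)} = -2 + \left(J - 47\right) = -2 + \left(-47 + J\right) = -49 + J$)
$H{\left(134 \right)} + W{\left(138,-204 \right)} = \left(-49 + 134\right) + 138^{2} = 85 + 19044 = 19129$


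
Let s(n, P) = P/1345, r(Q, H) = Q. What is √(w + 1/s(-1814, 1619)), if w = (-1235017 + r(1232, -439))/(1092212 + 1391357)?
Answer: √5399673817498624290/4020898211 ≈ 0.57791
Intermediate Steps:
s(n, P) = P/1345 (s(n, P) = P*(1/1345) = P/1345)
w = -1233785/2483569 (w = (-1235017 + 1232)/(1092212 + 1391357) = -1233785/2483569 ≈ -0.49678)
√(w + 1/s(-1814, 1619)) = √(-1233785/2483569 + 1/((1/1345)*1619)) = √(-1233785/2483569 + 1/(1619/1345)) = √(-1233785/2483569 + 1345/1619) = √(1342902390/4020898211) = √5399673817498624290/4020898211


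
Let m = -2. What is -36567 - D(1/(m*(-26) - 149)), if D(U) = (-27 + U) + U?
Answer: -3544378/97 ≈ -36540.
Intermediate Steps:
D(U) = -27 + 2*U
-36567 - D(1/(m*(-26) - 149)) = -36567 - (-27 + 2/(-2*(-26) - 149)) = -36567 - (-27 + 2/(52 - 149)) = -36567 - (-27 + 2/(-97)) = -36567 - (-27 + 2*(-1/97)) = -36567 - (-27 - 2/97) = -36567 - 1*(-2621/97) = -36567 + 2621/97 = -3544378/97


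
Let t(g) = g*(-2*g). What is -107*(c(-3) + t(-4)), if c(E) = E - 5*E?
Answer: 2140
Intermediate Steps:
t(g) = -2*g²
c(E) = -4*E
-107*(c(-3) + t(-4)) = -107*(-4*(-3) - 2*(-4)²) = -107*(12 - 2*16) = -107*(12 - 32) = -107*(-20) = 2140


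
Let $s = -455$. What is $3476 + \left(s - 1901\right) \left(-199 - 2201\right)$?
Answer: $5657876$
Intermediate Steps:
$3476 + \left(s - 1901\right) \left(-199 - 2201\right) = 3476 + \left(-455 - 1901\right) \left(-199 - 2201\right) = 3476 + \left(-455 - 1901\right) \left(-2400\right) = 3476 - -5654400 = 3476 + 5654400 = 5657876$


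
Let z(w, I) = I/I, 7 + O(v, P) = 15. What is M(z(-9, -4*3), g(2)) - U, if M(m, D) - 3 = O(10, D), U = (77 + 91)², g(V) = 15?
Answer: -28213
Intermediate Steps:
O(v, P) = 8 (O(v, P) = -7 + 15 = 8)
U = 28224 (U = 168² = 28224)
z(w, I) = 1
M(m, D) = 11 (M(m, D) = 3 + 8 = 11)
M(z(-9, -4*3), g(2)) - U = 11 - 1*28224 = 11 - 28224 = -28213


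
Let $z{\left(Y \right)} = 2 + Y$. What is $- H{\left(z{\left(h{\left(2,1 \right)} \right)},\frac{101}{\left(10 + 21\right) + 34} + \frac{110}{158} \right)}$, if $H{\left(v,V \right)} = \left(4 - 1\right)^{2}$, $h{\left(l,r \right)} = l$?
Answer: $-9$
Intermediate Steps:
$H{\left(v,V \right)} = 9$ ($H{\left(v,V \right)} = 3^{2} = 9$)
$- H{\left(z{\left(h{\left(2,1 \right)} \right)},\frac{101}{\left(10 + 21\right) + 34} + \frac{110}{158} \right)} = \left(-1\right) 9 = -9$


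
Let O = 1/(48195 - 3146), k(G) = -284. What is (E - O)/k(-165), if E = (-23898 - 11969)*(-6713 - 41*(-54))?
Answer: -1817340100254/3198479 ≈ -5.6819e+5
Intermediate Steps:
O = 1/45049 ≈ 2.2198e-5
E = 161365633 (E = -35867*(-6713 + 2214) = -35867*(-4499) = 161365633)
(E - O)/k(-165) = (161365633 - 1*1/45049)/(-284) = (161365633 - 1/45049)*(-1/284) = (7269360401016/45049)*(-1/284) = -1817340100254/3198479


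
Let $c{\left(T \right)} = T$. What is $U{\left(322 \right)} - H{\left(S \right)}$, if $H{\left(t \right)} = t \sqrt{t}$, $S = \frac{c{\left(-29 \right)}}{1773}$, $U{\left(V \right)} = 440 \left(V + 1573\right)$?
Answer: $833800 + \frac{29 i \sqrt{5713}}{1047843} \approx 8.338 \cdot 10^{5} + 0.0020919 i$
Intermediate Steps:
$U{\left(V \right)} = 692120 + 440 V$ ($U{\left(V \right)} = 440 \left(1573 + V\right) = 692120 + 440 V$)
$S = - \frac{29}{1773} \approx -0.016356$
$H{\left(t \right)} = t^{\frac{3}{2}}$
$U{\left(322 \right)} - H{\left(S \right)} = \left(692120 + 440 \cdot 322\right) - \left(- \frac{29}{1773}\right)^{\frac{3}{2}} = \left(692120 + 141680\right) - - \frac{29 i \sqrt{5713}}{1047843} = 833800 + \frac{29 i \sqrt{5713}}{1047843}$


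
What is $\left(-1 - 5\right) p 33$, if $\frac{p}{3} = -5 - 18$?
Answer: $13662$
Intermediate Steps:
$p = -69$ ($p = 3 \left(-5 - 18\right) = 3 \left(-23\right) = -69$)
$\left(-1 - 5\right) p 33 = \left(-1 - 5\right) \left(-69\right) 33 = \left(-6\right) \left(-69\right) 33 = 414 \cdot 33 = 13662$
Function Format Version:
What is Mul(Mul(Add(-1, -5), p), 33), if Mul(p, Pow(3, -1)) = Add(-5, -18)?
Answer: 13662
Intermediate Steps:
p = -69 (p = Mul(3, Add(-5, -18)) = Mul(3, -23) = -69)
Mul(Mul(Add(-1, -5), p), 33) = Mul(Mul(Add(-1, -5), -69), 33) = Mul(Mul(-6, -69), 33) = Mul(414, 33) = 13662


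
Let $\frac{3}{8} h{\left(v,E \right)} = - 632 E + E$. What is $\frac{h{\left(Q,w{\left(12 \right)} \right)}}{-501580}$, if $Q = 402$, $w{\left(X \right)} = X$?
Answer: $\frac{5048}{125395} \approx 0.040257$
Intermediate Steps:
$h{\left(v,E \right)} = - \frac{5048 E}{3}$ ($h{\left(v,E \right)} = \frac{8 \left(- 632 E + E\right)}{3} = \frac{8 \left(- 631 E\right)}{3} = - \frac{5048 E}{3}$)
$\frac{h{\left(Q,w{\left(12 \right)} \right)}}{-501580} = \frac{\left(- \frac{5048}{3}\right) 12}{-501580} = \left(-20192\right) \left(- \frac{1}{501580}\right) = \frac{5048}{125395}$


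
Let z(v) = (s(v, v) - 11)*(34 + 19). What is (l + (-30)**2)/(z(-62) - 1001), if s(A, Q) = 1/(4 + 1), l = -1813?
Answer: 4565/7867 ≈ 0.58027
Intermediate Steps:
s(A, Q) = 1/5
z(v) = -2862/5 (z(v) = (1/5 - 11)*(34 + 19) = -54/5*53 = -2862/5)
(l + (-30)**2)/(z(-62) - 1001) = (-1813 + (-30)**2)/(-2862/5 - 1001) = (-1813 + 900)/(-7867/5) = -913*(-5/7867) = 4565/7867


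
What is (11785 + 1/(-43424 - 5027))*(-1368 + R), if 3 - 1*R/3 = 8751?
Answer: -1212793452216/3727 ≈ -3.2541e+8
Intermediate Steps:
R = -26244 (R = 9 - 3*8751 = 9 - 26253 = -26244)
(11785 + 1/(-43424 - 5027))*(-1368 + R) = (11785 + 1/(-43424 - 5027))*(-1368 - 26244) = (11785 + 1/(-48451))*(-27612) = (11785 - 1/48451)*(-27612) = (570995034/48451)*(-27612) = -1212793452216/3727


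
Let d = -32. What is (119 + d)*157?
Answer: 13659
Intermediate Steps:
(119 + d)*157 = (119 - 32)*157 = 87*157 = 13659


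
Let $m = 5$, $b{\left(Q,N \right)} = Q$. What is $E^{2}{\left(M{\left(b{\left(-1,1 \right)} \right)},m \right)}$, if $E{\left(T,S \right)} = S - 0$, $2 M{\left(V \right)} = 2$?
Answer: $25$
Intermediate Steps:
$M{\left(V \right)} = 1$ ($M{\left(V \right)} = \frac{1}{2} \cdot 2 = 1$)
$E{\left(T,S \right)} = S$ ($E{\left(T,S \right)} = S + 0 = S$)
$E^{2}{\left(M{\left(b{\left(-1,1 \right)} \right)},m \right)} = 5^{2} = 25$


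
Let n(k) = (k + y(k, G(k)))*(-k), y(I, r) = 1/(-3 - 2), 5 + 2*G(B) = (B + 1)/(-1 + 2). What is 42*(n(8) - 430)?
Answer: -103404/5 ≈ -20681.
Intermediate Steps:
G(B) = -2 + B/2 (G(B) = -5/2 + ((B + 1)/(-1 + 2))/2 = -5/2 + ((1 + B)/1)/2 = -5/2 + ((1 + B)*1)/2 = -5/2 + (1 + B)/2 = -5/2 + (1/2 + B/2) = -2 + B/2)
y(I, r) = -1/5 (y(I, r) = 1/(-5) = -1/5)
n(k) = -k*(-1/5 + k) (n(k) = (k - 1/5)*(-k) = (-1/5 + k)*(-k) = -k*(-1/5 + k))
42*(n(8) - 430) = 42*(8*(1/5 - 1*8) - 430) = 42*(8*(1/5 - 8) - 430) = 42*(8*(-39/5) - 430) = 42*(-312/5 - 430) = 42*(-2462/5) = -103404/5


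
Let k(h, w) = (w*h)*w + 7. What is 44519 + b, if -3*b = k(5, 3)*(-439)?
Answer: 156385/3 ≈ 52128.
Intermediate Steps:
k(h, w) = 7 + h*w² (k(h, w) = (h*w)*w + 7 = h*w² + 7 = 7 + h*w²)
b = 22828/3 (b = -(7 + 5*3²)*(-439)/3 = -(7 + 5*9)*(-439)/3 = -(7 + 45)*(-439)/3 = -52*(-439)/3 = -⅓*(-22828) = 22828/3 ≈ 7609.3)
44519 + b = 44519 + 22828/3 = 156385/3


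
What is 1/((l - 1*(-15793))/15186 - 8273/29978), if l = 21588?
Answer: 113811477/248743460 ≈ 0.45755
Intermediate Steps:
1/((l - 1*(-15793))/15186 - 8273/29978) = 1/((21588 - 1*(-15793))/15186 - 8273/29978) = 1/((21588 + 15793)*(1/15186) - 8273*1/29978) = 1/(37381*(1/15186) - 8273/29978) = 1/(37381/15186 - 8273/29978) = 1/(248743460/113811477) = 113811477/248743460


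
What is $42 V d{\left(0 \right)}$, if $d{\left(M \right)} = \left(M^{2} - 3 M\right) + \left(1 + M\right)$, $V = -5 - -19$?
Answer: $588$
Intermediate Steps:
$V = 14$ ($V = -5 + 19 = 14$)
$d{\left(M \right)} = 1 + M^{2} - 2 M$
$42 V d{\left(0 \right)} = 42 \cdot 14 \left(1 + 0^{2} - 0\right) = 588 \left(1 + 0 + 0\right) = 588 \cdot 1 = 588$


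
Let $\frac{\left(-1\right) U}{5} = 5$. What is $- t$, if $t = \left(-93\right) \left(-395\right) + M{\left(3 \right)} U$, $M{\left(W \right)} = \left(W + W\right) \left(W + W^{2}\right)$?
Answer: $-34935$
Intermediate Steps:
$U = -25$ ($U = \left(-5\right) 5 = -25$)
$M{\left(W \right)} = 2 W \left(W + W^{2}\right)$
$t = 34935$ ($t = \left(-93\right) \left(-395\right) + 2 \cdot 3^{2} \left(1 + 3\right) \left(-25\right) = 36735 + 2 \cdot 9 \cdot 4 \left(-25\right) = 36735 + 72 \left(-25\right) = 36735 - 1800 = 34935$)
$- t = \left(-1\right) 34935 = -34935$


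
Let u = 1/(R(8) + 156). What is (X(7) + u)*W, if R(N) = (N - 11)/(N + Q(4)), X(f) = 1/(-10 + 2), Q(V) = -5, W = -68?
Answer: 2499/310 ≈ 8.0613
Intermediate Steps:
X(f) = -1/8 (X(f) = 1/(-8) = -1/8)
R(N) = (-11 + N)/(-5 + N) (R(N) = (N - 11)/(N - 5) = (-11 + N)/(-5 + N))
u = 1/155 (u = 1/((-11 + 8)/(-5 + 8) + 156) = 1/(-3/3 + 156) = 1/((1/3)*(-3) + 156) = 1/(-1 + 156) = 1/155 ≈ 0.0064516)
(X(7) + u)*W = (-1/8 + 1/155)*(-68) = -147/1240*(-68) = 2499/310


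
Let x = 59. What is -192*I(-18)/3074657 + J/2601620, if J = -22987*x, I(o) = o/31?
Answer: -129259498700791/247971763474540 ≈ -0.52127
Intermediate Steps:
I(o) = o/31 (I(o) = o*(1/31) = o/31)
J = -1356233 (J = -22987*59 = -1356233)
-192*I(-18)/3074657 + J/2601620 = -192*(-18)/31/3074657 - 1356233/2601620 = -192*(-18/31)*(1/3074657) - 1356233*1/2601620 = (3456/31)*(1/3074657) - 1356233/2601620 = 3456/95314367 - 1356233/2601620 = -129259498700791/247971763474540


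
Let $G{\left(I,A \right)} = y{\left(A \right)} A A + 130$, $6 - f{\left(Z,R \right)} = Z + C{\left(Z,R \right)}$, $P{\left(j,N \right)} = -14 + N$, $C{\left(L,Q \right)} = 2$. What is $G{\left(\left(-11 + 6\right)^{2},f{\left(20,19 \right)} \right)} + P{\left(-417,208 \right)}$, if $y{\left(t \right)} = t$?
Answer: $-3772$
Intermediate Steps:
$f{\left(Z,R \right)} = 4 - Z$ ($f{\left(Z,R \right)} = 6 - \left(Z + 2\right) = 6 - \left(2 + Z\right) = 4 - Z$)
$G{\left(I,A \right)} = 130 + A^{3}$ ($G{\left(I,A \right)} = A A A + 130 = A^{2} A + 130 = A^{3} + 130 = 130 + A^{3}$)
$G{\left(\left(-11 + 6\right)^{2},f{\left(20,19 \right)} \right)} + P{\left(-417,208 \right)} = \left(130 + \left(4 - 20\right)^{3}\right) + \left(-14 + 208\right) = \left(130 + \left(4 - 20\right)^{3}\right) + 194 = \left(130 + \left(-16\right)^{3}\right) + 194 = \left(130 - 4096\right) + 194 = -3966 + 194 = -3772$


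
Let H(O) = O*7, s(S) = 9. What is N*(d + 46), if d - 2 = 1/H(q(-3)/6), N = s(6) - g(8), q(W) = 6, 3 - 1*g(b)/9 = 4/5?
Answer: -18198/35 ≈ -519.94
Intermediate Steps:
g(b) = 99/5 (g(b) = 27 - 36/5 = 99/5)
H(O) = 7*O
N = -54/5 (N = 9 - 1*99/5 = 9 - 99/5 = -54/5 ≈ -10.800)
d = 15/7 (d = 2 + 1/(7*(6/6)) = 2 + 1/(7*(6*(⅙))) = 2 + 1/(7*1) = 2 + 1/7 = 2 + ⅐ = 15/7 ≈ 2.1429)
N*(d + 46) = -54*(15/7 + 46)/5 = -54/5*337/7 = -18198/35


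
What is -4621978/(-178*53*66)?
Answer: 2310989/311322 ≈ 7.4231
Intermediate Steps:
-4621978/(-178*53*66) = -4621978/((-9434*66)) = -4621978/(-622644) = -4621978*(-1/622644) = 2310989/311322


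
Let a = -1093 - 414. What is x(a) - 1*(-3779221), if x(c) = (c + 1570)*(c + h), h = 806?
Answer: 3735058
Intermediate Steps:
a = -1507
x(c) = (806 + c)*(1570 + c) (x(c) = (c + 1570)*(c + 806) = (1570 + c)*(806 + c) = (806 + c)*(1570 + c))
x(a) - 1*(-3779221) = (1265420 + (-1507)² + 2376*(-1507)) - 1*(-3779221) = (1265420 + 2271049 - 3580632) + 3779221 = -44163 + 3779221 = 3735058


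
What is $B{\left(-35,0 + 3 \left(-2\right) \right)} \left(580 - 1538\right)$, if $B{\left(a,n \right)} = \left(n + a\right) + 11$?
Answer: $28740$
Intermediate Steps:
$B{\left(a,n \right)} = 11 + a + n$ ($B{\left(a,n \right)} = \left(a + n\right) + 11 = 11 + a + n$)
$B{\left(-35,0 + 3 \left(-2\right) \right)} \left(580 - 1538\right) = \left(11 - 35 + \left(0 + 3 \left(-2\right)\right)\right) \left(580 - 1538\right) = \left(11 - 35 + \left(0 - 6\right)\right) \left(-958\right) = \left(11 - 35 - 6\right) \left(-958\right) = \left(-30\right) \left(-958\right) = 28740$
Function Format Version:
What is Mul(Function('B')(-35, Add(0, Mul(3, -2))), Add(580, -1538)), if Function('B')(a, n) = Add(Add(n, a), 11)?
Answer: 28740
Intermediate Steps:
Function('B')(a, n) = Add(11, a, n) (Function('B')(a, n) = Add(Add(a, n), 11) = Add(11, a, n))
Mul(Function('B')(-35, Add(0, Mul(3, -2))), Add(580, -1538)) = Mul(Add(11, -35, Add(0, Mul(3, -2))), Add(580, -1538)) = Mul(Add(11, -35, Add(0, -6)), -958) = Mul(Add(11, -35, -6), -958) = Mul(-30, -958) = 28740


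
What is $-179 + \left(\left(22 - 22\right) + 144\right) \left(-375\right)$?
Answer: $-54179$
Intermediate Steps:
$-179 + \left(\left(22 - 22\right) + 144\right) \left(-375\right) = -179 + \left(0 + 144\right) \left(-375\right) = -179 + 144 \left(-375\right) = -179 - 54000 = -54179$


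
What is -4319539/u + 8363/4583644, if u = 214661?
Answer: -19797433810173/983929604684 ≈ -20.121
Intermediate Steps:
-4319539/u + 8363/4583644 = -4319539/214661 + 8363/4583644 = -19797433810173/983929604684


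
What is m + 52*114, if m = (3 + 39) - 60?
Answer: 5910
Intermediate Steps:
m = -18 (m = 42 - 60 = -18)
m + 52*114 = -18 + 52*114 = -18 + 5928 = 5910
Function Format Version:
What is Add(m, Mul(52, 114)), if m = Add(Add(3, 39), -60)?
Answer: 5910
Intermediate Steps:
m = -18 (m = Add(42, -60) = -18)
Add(m, Mul(52, 114)) = Add(-18, Mul(52, 114)) = Add(-18, 5928) = 5910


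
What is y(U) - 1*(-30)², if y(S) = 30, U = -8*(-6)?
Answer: -870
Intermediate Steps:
U = 48
y(U) - 1*(-30)² = 30 - 1*(-30)² = 30 - 1*900 = 30 - 900 = -870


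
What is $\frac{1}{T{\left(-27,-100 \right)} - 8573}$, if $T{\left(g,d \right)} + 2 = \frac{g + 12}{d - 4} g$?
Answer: $- \frac{104}{892205} \approx -0.00011657$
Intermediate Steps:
$T{\left(g,d \right)} = -2 + \frac{g \left(12 + g\right)}{-4 + d}$ ($T{\left(g,d \right)} = -2 + \frac{g + 12}{d - 4} g = -2 + \frac{12 + g}{-4 + d} g = -2 + \frac{g \left(12 + g\right)}{-4 + d}$)
$\frac{1}{T{\left(-27,-100 \right)} - 8573} = \frac{1}{\frac{8 + \left(-27\right)^{2} - -200 + 12 \left(-27\right)}{-4 - 100} - 8573} = \frac{1}{\frac{8 + 729 + 200 - 324}{-104} - 8573} = \frac{1}{\left(- \frac{1}{104}\right) 613 - 8573} = \frac{1}{- \frac{613}{104} - 8573} = \frac{1}{- \frac{892205}{104}} = - \frac{104}{892205}$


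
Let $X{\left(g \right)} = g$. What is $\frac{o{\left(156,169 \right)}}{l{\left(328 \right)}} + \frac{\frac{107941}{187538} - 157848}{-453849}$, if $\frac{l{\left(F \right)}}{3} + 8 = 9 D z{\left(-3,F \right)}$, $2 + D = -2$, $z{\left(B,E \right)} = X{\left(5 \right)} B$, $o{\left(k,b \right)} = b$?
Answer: $\frac{3423870538747}{7546768793564} \approx 0.45369$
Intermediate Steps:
$z{\left(B,E \right)} = 5 B$
$D = -4$ ($D = -2 - 2 = -4$)
$l{\left(F \right)} = 1596$ ($l{\left(F \right)} = -24 + 3 \cdot 9 \left(-4\right) 5 \left(-3\right) = -24 + 3 \left(\left(-36\right) \left(-15\right)\right) = -24 + 3 \cdot 540 = -24 + 1620 = 1596$)
$\frac{o{\left(156,169 \right)}}{l{\left(328 \right)}} + \frac{\frac{107941}{187538} - 157848}{-453849} = \frac{169}{1596} + \frac{\frac{107941}{187538} - 157848}{-453849} = 169 \cdot \frac{1}{1596} + \left(107941 \cdot \frac{1}{187538} - 157848\right) \left(- \frac{1}{453849}\right) = \frac{169}{1596} + \left(\frac{107941}{187538} - 157848\right) \left(- \frac{1}{453849}\right) = \frac{169}{1596} - - \frac{29602390283}{85113933762} = \frac{169}{1596} + \frac{29602390283}{85113933762} = \frac{3423870538747}{7546768793564}$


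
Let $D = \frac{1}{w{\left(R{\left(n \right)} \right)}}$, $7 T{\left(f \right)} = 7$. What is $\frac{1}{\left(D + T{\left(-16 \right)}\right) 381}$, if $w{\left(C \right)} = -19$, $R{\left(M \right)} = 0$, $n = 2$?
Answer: $\frac{19}{6858} \approx 0.0027705$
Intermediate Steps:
$T{\left(f \right)} = 1$ ($T{\left(f \right)} = \frac{1}{7} \cdot 7 = 1$)
$D = - \frac{1}{19}$ ($D = \frac{1}{-19} = - \frac{1}{19} \approx -0.052632$)
$\frac{1}{\left(D + T{\left(-16 \right)}\right) 381} = \frac{1}{\left(- \frac{1}{19} + 1\right) 381} = \frac{1}{\frac{18}{19} \cdot 381} = \frac{1}{\frac{6858}{19}} = \frac{19}{6858}$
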